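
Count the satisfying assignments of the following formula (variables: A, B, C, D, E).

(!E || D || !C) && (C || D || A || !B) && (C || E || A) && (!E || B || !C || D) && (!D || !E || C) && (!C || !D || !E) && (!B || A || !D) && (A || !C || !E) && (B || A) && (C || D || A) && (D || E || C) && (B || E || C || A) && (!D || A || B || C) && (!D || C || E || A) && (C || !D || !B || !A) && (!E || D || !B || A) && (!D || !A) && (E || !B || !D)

There are 2^5 = 32 truth assignments over (A, B, C, D, E).
Split on B. With B = true, the clauses containing B are satisfied and !B drops from the rest; 3 of the 2^4 = 16 assignments to the other variables satisfy what remains.
With B = false, by the same count on the reduced clause set, 2 assignments work.
(One model: A=F, B=T, C=T, D=F, E=F.)
Total: 3 + 2 = 5.

5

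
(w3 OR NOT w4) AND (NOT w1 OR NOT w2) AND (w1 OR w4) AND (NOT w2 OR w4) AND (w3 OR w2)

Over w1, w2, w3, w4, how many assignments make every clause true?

There are 2^4 = 16 truth assignments over (w1, w2, w3, w4).
Check each against the 5 clauses (columns in the order w1, w2, w3, w4):
  F F F F  ✗ fails (w1 OR w4)
  F F F T  ✗ fails (w3 OR NOT w4)
  F F T F  ✗ fails (w1 OR w4)
  F F T T  ✓ satisfies all
  F T F F  ✗ fails (w1 OR w4)
  F T F T  ✗ fails (w3 OR NOT w4)
  F T T F  ✗ fails (w1 OR w4)
  F T T T  ✓ satisfies all
  T F F F  ✗ fails (w3 OR w2)
  T F F T  ✗ fails (w3 OR NOT w4)
  T F T F  ✓ satisfies all
  T F T T  ✓ satisfies all
  T T F F  ✗ fails (NOT w1 OR NOT w2)
  T T F T  ✗ fails (w3 OR NOT w4)
  T T T F  ✗ fails (NOT w1 OR NOT w2)
  T T T T  ✗ fails (NOT w1 OR NOT w2)
4 of the 16 rows are models.

4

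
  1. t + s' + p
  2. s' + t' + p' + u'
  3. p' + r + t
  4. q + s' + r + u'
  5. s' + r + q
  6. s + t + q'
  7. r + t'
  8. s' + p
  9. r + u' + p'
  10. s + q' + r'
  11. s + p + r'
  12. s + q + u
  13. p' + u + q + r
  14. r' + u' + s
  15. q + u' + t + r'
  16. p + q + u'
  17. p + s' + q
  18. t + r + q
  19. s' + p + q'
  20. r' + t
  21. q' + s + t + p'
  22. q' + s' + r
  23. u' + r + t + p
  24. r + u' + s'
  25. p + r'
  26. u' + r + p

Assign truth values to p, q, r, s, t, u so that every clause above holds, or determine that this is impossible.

p=1; q=1; r=1; s=1; t=1; u=0

Suppose r = 1.
From the singleton clause (t), t = 1.
From the singleton clause (p), p = 1.
Suppose s = 1.
From the singleton clause (u'), u = 0.
Every clause is now satisfied; q is unconstrained.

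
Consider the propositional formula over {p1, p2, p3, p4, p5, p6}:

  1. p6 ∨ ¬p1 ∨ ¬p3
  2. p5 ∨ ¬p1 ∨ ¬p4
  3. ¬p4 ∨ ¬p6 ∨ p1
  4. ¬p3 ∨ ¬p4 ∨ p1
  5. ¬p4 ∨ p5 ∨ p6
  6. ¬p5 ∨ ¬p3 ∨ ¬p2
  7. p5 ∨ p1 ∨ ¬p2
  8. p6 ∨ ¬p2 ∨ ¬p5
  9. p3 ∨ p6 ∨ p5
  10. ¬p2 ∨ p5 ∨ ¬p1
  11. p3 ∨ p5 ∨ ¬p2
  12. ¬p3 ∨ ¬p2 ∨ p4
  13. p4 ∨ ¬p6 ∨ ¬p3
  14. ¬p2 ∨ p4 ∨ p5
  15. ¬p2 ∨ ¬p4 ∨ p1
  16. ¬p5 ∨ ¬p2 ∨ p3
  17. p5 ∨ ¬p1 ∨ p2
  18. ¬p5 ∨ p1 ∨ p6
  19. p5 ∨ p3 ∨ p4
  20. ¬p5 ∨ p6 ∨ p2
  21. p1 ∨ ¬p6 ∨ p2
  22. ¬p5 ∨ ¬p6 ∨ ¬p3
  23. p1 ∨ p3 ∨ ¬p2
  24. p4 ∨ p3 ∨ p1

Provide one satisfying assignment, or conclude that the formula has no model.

Branch on p6: set p6 = True.
Branch on p4: set p4 = True.
Unit clause (p1) forces p1 = True.
Unit clause (p5) forces p5 = True.
Unit clause (¬p3) forces p3 = False.
Unit clause (¬p2) forces p2 = False.
All clauses are satisfied.

p1=True,  p2=False,  p3=False,  p4=True,  p5=True,  p6=True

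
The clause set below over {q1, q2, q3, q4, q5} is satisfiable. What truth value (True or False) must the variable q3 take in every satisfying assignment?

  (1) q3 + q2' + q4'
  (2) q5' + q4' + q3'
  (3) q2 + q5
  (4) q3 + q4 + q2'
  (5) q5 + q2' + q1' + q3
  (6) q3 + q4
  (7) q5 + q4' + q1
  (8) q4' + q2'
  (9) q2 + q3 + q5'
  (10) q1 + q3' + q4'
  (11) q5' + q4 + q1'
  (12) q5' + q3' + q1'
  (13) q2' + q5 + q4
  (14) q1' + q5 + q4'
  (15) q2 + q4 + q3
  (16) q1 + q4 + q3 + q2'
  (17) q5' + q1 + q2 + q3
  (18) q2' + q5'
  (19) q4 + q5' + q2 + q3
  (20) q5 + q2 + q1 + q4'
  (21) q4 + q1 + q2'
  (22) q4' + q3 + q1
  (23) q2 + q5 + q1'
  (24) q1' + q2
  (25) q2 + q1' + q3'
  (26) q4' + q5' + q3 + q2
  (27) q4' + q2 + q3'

Suppose q3 = 0.
Unit clause (q4) forces q4 = 1.
Unit clause (q2') forces q2 = 0.
Unit clause (q5) forces q5 = 1.
That conflicts with the unit clause (q5').
So every satisfying assignment has q3 = True.

True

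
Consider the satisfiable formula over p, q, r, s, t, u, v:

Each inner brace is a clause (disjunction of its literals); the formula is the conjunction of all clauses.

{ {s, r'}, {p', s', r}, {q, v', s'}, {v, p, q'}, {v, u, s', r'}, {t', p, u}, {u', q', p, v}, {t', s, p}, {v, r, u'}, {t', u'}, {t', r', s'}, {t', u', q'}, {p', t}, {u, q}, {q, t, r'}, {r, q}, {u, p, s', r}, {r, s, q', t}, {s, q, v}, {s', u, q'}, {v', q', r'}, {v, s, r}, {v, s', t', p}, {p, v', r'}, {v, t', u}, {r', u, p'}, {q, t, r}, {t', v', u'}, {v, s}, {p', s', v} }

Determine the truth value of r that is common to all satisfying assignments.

Suppose r = 1.
From the singleton clause (s), s = 1.
From the singleton clause (t'), t = 0.
From the singleton clause (p'), p = 0.
From the singleton clause (q), q = 1.
From the singleton clause (v), v = 1.
That conflicts with the unit clause (v').
So every satisfying assignment has r = False.

False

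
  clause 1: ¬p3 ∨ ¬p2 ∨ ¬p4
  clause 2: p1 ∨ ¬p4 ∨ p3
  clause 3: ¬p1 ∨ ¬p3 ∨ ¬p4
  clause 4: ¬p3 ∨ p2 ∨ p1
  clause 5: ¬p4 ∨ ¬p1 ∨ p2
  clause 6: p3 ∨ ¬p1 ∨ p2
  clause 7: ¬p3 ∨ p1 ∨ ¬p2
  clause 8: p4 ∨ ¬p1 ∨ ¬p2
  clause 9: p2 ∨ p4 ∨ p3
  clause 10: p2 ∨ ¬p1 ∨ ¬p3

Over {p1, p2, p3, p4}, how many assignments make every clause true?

There are 2^4 = 16 truth assignments over (p1, p2, p3, p4).
Split on p1. With p1 = True, the clauses containing p1 are satisfied and ¬p1 drops from the rest; 1 of the 2^3 = 8 assignments to the other variables satisfy what remains.
With p1 = False, by the same count on the reduced clause set, 1 assignment works.
(One model: p1=F, p2=T, p3=F, p4=F.)
Total: 1 + 1 = 2.

2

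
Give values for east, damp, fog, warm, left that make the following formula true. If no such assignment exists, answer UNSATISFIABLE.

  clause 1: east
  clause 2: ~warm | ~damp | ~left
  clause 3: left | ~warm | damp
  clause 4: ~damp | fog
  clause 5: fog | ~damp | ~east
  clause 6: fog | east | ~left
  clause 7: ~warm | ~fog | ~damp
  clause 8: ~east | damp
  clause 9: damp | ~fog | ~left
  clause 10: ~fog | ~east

UNSATISFIABLE

From the singleton clause (east), east = 1.
From the singleton clause (damp), damp = 1.
From the singleton clause (fog), fog = 1.
Now (~fog) is unsatisfied and unit — conflict.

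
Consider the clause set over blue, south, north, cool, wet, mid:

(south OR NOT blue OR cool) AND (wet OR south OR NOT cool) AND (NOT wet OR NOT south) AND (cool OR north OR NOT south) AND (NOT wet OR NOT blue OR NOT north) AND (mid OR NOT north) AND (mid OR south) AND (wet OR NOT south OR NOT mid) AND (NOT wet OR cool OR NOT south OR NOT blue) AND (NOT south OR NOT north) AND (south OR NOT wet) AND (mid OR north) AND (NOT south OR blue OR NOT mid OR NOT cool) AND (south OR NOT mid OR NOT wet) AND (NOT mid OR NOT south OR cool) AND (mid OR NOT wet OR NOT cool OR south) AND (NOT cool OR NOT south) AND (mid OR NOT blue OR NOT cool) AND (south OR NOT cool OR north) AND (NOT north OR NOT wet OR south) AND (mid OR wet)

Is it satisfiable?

Yes, satisfiable

Suppose wet = false.
Unit clause (mid) forces mid = true.
Unit clause (NOT south) forces south = false.
Unit clause (NOT cool) forces cool = false.
Unit clause (NOT blue) forces blue = false.
No clause remains; north is free.
A satisfying assignment: blue=false, south=false, north=false, cool=false, wet=false, mid=true.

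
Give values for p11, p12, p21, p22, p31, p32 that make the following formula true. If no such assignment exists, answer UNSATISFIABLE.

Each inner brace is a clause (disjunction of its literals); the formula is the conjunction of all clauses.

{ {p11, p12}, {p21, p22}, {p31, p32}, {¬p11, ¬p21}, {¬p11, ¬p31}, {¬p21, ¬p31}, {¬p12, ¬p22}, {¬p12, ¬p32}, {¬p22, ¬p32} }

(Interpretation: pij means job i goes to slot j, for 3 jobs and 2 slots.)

Suppose p11 = True.
(¬p21) alone gives p21 = False.
(p22) alone gives p22 = True.
(¬p31) alone gives p31 = False.
(p32) alone gives p32 = True.
That conflicts with the unit clause (¬p32).
So p11 must be the other value — set p11 = False.
(p12) alone gives p12 = True.
(¬p22) alone gives p22 = False.
(p21) alone gives p21 = True.
(¬p31) alone gives p31 = False.
(p32) alone gives p32 = True.
That conflicts with the unit clause (¬p32).
Both values of p11 lead to a conflict.

UNSATISFIABLE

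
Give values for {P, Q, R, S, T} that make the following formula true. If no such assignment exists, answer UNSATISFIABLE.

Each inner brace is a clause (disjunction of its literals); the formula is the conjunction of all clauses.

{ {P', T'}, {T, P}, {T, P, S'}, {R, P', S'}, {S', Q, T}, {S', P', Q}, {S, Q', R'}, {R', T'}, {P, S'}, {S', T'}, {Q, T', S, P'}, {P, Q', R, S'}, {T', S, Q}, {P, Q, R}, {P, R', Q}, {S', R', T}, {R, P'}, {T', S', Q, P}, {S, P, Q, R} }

P ↦ 0, Q ↦ 1, R ↦ 0, S ↦ 0, T ↦ 1

Suppose P = 0.
Unit clause (T) forces T = 1.
Unit clause (R') forces R = 0.
Unit clause (S') forces S = 0.
Unit clause (Q) forces Q = 1.
All clauses are satisfied.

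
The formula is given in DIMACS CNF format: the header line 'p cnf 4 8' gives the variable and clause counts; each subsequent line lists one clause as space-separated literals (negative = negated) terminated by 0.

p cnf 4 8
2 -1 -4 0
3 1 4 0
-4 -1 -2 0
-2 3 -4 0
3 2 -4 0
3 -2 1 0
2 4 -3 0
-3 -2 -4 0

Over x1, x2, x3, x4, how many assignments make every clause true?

There are 2^4 = 16 truth assignments over (x1, x2, x3, x4).
Check each against the 8 clauses (columns in the order x1, x2, x3, x4):
  F F F F  ✗ fails (x3 ∨ x1 ∨ x4)
  F F F T  ✗ fails (x3 ∨ x2 ∨ ¬x4)
  F F T F  ✗ fails (x2 ∨ x4 ∨ ¬x3)
  F F T T  ✓ satisfies all
  F T F F  ✗ fails (x3 ∨ x1 ∨ x4)
  F T F T  ✗ fails (¬x2 ∨ x3 ∨ ¬x4)
  F T T F  ✓ satisfies all
  F T T T  ✗ fails (¬x3 ∨ ¬x2 ∨ ¬x4)
  T F F F  ✓ satisfies all
  T F F T  ✗ fails (x2 ∨ ¬x1 ∨ ¬x4)
  T F T F  ✗ fails (x2 ∨ x4 ∨ ¬x3)
  T F T T  ✗ fails (x2 ∨ ¬x1 ∨ ¬x4)
  T T F F  ✓ satisfies all
  T T F T  ✗ fails (¬x4 ∨ ¬x1 ∨ ¬x2)
  T T T F  ✓ satisfies all
  T T T T  ✗ fails (¬x4 ∨ ¬x1 ∨ ¬x2)
5 of the 16 rows are models.

5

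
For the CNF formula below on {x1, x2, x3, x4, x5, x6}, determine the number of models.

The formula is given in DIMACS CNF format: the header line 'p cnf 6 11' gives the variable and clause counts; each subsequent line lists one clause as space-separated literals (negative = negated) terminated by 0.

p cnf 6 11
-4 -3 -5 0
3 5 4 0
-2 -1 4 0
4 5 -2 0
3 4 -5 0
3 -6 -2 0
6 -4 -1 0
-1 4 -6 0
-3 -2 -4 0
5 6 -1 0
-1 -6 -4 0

15

There are 2^6 = 64 truth assignments over (x1, x2, x3, x4, x5, x6).
Split on x4. With x4 = True, the clauses containing x4 are satisfied and ¬x4 drops from the rest; 8 of the 2^5 = 32 assignments to the other variables satisfy what remains.
With x4 = False, by the same count on the reduced clause set, 7 assignments work.
Total: 8 + 7 = 15.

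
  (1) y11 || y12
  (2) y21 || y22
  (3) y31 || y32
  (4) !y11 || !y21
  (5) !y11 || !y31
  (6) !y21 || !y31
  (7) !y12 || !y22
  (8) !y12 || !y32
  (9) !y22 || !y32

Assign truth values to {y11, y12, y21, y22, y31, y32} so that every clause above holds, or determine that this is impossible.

UNSATISFIABLE

Case y11 = true:
Unit clause (!y21) forces y21 = false.
Unit clause (y22) forces y22 = true.
Unit clause (!y31) forces y31 = false.
Unit clause (y32) forces y32 = true.
But (!y32) is also a unit clause — contradiction.
Undo y11 and try y11 = false.
Unit clause (y12) forces y12 = true.
Unit clause (!y22) forces y22 = false.
Unit clause (y21) forces y21 = true.
Unit clause (!y31) forces y31 = false.
Unit clause (y32) forces y32 = true.
But (!y32) is also a unit clause — contradiction.
Either choice for y11 ends in contradiction.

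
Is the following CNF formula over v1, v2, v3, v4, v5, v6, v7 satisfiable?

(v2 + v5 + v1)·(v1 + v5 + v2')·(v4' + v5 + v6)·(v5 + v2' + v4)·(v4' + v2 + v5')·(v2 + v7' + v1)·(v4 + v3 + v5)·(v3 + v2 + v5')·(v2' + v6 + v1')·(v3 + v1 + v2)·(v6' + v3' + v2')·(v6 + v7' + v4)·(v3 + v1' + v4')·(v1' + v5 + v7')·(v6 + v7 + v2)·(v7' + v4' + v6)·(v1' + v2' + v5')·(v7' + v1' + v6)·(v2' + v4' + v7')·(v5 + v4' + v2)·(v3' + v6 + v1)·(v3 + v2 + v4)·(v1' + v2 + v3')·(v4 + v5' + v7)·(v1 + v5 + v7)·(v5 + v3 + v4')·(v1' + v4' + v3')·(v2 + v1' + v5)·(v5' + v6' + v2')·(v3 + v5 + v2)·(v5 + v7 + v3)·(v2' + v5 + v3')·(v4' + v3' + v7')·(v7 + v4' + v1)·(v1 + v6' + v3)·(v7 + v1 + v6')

No, unsatisfiable

Suppose v2 = 1.
Suppose v1 = 1.
Unit clause (v6) forces v6 = 1.
Unit clause (v3') forces v3 = 0.
Unit clause (v4') forces v4 = 0.
Unit clause (v5) forces v5 = 1.
That conflicts with the unit clause (v5').
Backtrack on v1: now try v1 = 0.
Unit clause (v5) forces v5 = 1.
Unit clause (v6') forces v6 = 0.
Unit clause (v3') forces v3 = 0.
Suppose v7 = 0.
Unit clause (v4) forces v4 = 1.
That conflicts with the unit clause (v4').
Backtrack on v7: now try v7 = 1.
Unit clause (v4) forces v4 = 1.
That conflicts with the unit clause (v4').
Neither v7 = 1 nor v7 = 0 works.
Neither v1 = 1 nor v1 = 0 works.
Backtrack on v2: now try v2 = 0.
Suppose v5 = 1.
Unit clause (v4') forces v4 = 0.
Unit clause (v3) forces v3 = 1.
Unit clause (v1') forces v1 = 0.
Unit clause (v7') forces v7 = 0.
That conflicts with the unit clause (v7).
Backtrack on v5: now try v5 = 0.
Unit clause (v1) forces v1 = 1.
That conflicts with the unit clause (v1').
Neither v5 = 1 nor v5 = 0 works.
Neither v2 = 1 nor v2 = 0 works.
No assignment satisfies every clause.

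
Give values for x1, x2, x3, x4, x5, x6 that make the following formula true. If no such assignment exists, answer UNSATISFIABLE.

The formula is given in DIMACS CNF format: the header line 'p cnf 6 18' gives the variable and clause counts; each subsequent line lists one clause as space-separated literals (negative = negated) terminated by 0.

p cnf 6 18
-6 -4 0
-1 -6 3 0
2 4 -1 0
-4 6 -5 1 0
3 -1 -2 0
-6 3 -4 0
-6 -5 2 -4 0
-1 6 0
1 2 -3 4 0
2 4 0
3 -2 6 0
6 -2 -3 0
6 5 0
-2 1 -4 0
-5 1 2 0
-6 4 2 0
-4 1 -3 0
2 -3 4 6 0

Try x6 = True.
Unit clause (¬x4) forces x4 = False.
Unit clause (x2) forces x2 = True.
Try x1 = False.
No clause remains; x3, x5 are free.

x1: False, x2: True, x3: False, x4: False, x5: True, x6: True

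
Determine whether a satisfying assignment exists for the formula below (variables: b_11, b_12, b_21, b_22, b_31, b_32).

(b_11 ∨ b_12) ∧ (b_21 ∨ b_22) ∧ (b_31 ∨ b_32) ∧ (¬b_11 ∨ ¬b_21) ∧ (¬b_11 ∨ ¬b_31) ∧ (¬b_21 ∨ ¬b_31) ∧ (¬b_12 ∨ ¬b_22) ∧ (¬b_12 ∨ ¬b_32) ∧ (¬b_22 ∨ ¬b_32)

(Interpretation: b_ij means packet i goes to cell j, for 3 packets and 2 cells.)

Branch on b_11: set b_11 = True.
From the singleton clause (¬b_21), b_21 = False.
From the singleton clause (b_22), b_22 = True.
From the singleton clause (¬b_31), b_31 = False.
From the singleton clause (b_32), b_32 = True.
But (¬b_32) is also a unit clause — contradiction.
Backtrack on b_11: now try b_11 = False.
From the singleton clause (b_12), b_12 = True.
From the singleton clause (¬b_22), b_22 = False.
From the singleton clause (b_21), b_21 = True.
From the singleton clause (¬b_31), b_31 = False.
From the singleton clause (b_32), b_32 = True.
But (¬b_32) is also a unit clause — contradiction.
Neither b_11 = True nor b_11 = False works.
No assignment satisfies every clause.

Unsatisfiable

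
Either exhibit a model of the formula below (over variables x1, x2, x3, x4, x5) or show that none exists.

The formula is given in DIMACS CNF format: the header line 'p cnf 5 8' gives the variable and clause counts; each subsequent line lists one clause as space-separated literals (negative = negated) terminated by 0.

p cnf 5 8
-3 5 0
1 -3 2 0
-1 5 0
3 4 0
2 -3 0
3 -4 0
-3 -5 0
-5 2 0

Branch on x3: set x3 = False.
The clause (x4) is unit, so x4 = True.
Now (¬x4) is unsatisfied and unit — conflict.
Backtrack on x3: now try x3 = True.
The clause (x5) is unit, so x5 = True.
Now (¬x5) is unsatisfied and unit — conflict.
Both values of x3 lead to a conflict.

UNSATISFIABLE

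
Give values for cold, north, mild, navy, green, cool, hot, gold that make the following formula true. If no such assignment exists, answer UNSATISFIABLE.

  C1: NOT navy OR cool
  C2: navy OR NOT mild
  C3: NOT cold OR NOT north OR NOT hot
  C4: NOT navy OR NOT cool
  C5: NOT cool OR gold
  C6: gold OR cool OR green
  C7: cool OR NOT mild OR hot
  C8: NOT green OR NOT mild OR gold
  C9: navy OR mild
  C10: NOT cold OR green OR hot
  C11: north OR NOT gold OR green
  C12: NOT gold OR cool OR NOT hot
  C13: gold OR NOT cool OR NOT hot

Suppose navy = false.
The clause (NOT mild) is unit, so mild = false.
Now (mild) is unsatisfied and unit — conflict.
Backtrack on navy: now try navy = true.
The clause (cool) is unit, so cool = true.
Now (NOT cool) is unsatisfied and unit — conflict.
Both values of navy lead to a conflict.

UNSATISFIABLE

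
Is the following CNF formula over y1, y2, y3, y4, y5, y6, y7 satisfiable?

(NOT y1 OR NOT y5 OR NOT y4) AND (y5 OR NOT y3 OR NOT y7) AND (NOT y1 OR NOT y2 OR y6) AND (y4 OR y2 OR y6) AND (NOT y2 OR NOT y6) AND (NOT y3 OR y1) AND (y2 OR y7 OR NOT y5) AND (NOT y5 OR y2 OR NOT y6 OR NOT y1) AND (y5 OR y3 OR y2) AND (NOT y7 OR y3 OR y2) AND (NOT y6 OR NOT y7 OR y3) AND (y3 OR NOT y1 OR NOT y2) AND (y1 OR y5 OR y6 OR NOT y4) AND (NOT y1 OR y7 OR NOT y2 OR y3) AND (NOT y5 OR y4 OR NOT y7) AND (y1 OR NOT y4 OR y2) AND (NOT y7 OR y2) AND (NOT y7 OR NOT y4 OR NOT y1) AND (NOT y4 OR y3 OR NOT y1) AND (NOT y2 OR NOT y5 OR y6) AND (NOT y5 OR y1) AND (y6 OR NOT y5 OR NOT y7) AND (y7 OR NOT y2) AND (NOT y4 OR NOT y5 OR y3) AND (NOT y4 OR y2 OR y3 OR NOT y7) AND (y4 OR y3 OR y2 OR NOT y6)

Suppose y2 = false.
The clause (NOT y7) is unit, so y7 = false.
The clause (NOT y5) is unit, so y5 = false.
The clause (y3) is unit, so y3 = true.
The clause (y1) is unit, so y1 = true.
Suppose y4 = false.
The clause (y6) is unit, so y6 = true.
All clauses are satisfied.
A satisfying assignment: y1=true, y2=false, y3=true, y4=false, y5=false, y6=true, y7=false.

Yes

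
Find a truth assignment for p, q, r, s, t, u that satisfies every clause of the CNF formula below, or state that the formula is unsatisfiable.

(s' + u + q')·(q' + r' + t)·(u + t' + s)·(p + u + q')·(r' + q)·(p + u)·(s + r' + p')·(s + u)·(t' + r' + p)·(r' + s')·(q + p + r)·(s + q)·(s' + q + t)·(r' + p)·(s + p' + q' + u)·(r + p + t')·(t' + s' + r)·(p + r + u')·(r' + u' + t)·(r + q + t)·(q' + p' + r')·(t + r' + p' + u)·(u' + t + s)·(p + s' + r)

p ↦ 1; q ↦ 1; r ↦ 0; s ↦ 0; t ↦ 1; u ↦ 1

Suppose r = 0.
Suppose p = 1.
Suppose s = 0.
The clause (u) is unit, so u = 1.
The clause (q) is unit, so q = 1.
The clause (t) is unit, so t = 1.
All clauses are satisfied.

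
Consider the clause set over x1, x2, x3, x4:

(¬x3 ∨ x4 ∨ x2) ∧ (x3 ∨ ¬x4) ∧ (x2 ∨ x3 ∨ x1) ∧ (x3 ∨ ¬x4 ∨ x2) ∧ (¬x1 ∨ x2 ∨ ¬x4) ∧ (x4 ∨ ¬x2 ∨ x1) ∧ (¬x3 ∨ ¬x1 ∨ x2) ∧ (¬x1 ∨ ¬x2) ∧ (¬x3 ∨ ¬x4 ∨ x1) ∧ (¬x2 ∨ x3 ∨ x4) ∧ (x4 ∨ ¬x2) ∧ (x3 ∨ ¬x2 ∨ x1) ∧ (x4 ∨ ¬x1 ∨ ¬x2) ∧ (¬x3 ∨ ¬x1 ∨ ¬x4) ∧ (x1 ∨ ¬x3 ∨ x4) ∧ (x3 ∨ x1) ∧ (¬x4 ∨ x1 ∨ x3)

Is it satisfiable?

Suppose x3 = False.
The clause (¬x4) is unit, so x4 = False.
The clause (¬x2) is unit, so x2 = False.
The clause (x1) is unit, so x1 = True.
Every clause now holds.
A satisfying assignment: x1=True; x2=False; x3=False; x4=False.

Yes, satisfiable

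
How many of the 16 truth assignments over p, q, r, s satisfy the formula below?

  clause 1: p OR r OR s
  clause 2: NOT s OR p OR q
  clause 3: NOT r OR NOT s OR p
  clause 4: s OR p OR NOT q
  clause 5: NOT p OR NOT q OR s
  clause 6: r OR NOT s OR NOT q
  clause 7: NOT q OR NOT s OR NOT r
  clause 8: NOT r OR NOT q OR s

There are 2^4 = 16 truth assignments over (p, q, r, s).
Split on r. With r = true, the clauses containing r are satisfied and NOT r drops from the rest; 3 of the 2^3 = 8 assignments to the other variables satisfy what remains.
With r = false, by the same count on the reduced clause set, 2 assignments work.
(One model: p=F, q=F, r=T, s=F.)
Total: 3 + 2 = 5.

5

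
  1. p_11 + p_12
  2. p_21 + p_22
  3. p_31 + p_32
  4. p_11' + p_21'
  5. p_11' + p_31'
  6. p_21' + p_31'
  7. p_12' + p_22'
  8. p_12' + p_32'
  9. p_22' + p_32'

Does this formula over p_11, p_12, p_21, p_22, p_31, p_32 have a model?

Suppose p_11 = 1.
From the singleton clause (p_21'), p_21 = 0.
From the singleton clause (p_22), p_22 = 1.
From the singleton clause (p_31'), p_31 = 0.
From the singleton clause (p_32), p_32 = 1.
Now (p_32') is unsatisfied and unit — conflict.
Backtrack on p_11: now try p_11 = 0.
From the singleton clause (p_12), p_12 = 1.
From the singleton clause (p_22'), p_22 = 0.
From the singleton clause (p_21), p_21 = 1.
From the singleton clause (p_31'), p_31 = 0.
From the singleton clause (p_32), p_32 = 1.
Now (p_32') is unsatisfied and unit — conflict.
Neither p_11 = 1 nor p_11 = 0 works.
No assignment satisfies every clause.

Unsatisfiable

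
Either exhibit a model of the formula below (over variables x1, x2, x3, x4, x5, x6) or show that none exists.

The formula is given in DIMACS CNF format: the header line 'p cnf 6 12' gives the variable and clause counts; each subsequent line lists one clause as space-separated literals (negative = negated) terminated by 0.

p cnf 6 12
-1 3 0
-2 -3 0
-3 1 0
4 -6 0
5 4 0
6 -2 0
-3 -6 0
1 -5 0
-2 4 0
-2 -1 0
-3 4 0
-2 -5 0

x1=True, x2=False, x3=True, x4=True, x5=False, x6=False

Try x1 = True.
Unit clause (x3) forces x3 = True.
Unit clause (¬x2) forces x2 = False.
Unit clause (¬x6) forces x6 = False.
Unit clause (x4) forces x4 = True.
Every clause is now satisfied; x5 is unconstrained.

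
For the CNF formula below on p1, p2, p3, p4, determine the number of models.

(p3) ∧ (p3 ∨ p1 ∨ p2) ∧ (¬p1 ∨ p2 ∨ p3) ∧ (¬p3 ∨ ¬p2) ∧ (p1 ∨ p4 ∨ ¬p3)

3

There are 2^4 = 16 truth assignments over (p1, p2, p3, p4).
Split on p3. With p3 = True, the clauses containing p3 are satisfied and ¬p3 drops from the rest; 3 of the 2^3 = 8 assignments to the other variables satisfy what remains.
With p3 = False, by the same count on the reduced clause set, 0 assignments work.
Total: 3 + 0 = 3.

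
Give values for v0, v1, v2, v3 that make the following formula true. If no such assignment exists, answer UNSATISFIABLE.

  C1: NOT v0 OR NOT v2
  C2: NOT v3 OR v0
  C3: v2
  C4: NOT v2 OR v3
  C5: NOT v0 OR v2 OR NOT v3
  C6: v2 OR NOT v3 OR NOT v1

(v2) alone gives v2 = true.
(NOT v0) alone gives v0 = false.
(NOT v3) alone gives v3 = false.
But (v3) is also a unit clause — contradiction.

UNSATISFIABLE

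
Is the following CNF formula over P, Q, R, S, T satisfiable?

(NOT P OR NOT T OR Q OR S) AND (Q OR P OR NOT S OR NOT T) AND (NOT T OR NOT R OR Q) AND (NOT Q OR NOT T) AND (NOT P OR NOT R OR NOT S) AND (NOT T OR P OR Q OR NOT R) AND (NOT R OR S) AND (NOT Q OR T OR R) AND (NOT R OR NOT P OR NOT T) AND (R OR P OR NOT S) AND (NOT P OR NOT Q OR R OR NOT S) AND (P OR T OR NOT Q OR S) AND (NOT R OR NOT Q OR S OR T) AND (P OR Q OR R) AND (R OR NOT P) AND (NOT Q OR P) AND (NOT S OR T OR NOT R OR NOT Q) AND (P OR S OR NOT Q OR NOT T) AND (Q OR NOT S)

Suppose Q = false.
(NOT S) alone gives S = false.
(NOT R) alone gives R = false.
(P) alone gives P = true.
But (NOT P) is also a unit clause — contradiction.
That branch fails; take Q = true instead.
(NOT T) alone gives T = false.
(R) alone gives R = true.
(S) alone gives S = true.
But (NOT S) is also a unit clause — contradiction.
Neither Q = true nor Q = false works.
No assignment satisfies every clause.

No, unsatisfiable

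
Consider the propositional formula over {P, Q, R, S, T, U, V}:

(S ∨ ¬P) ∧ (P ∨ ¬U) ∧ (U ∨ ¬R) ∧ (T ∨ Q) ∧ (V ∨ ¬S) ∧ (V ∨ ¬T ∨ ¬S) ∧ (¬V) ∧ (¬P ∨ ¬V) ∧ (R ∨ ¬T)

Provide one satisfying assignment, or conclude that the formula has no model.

(¬V) alone gives V = False.
(¬S) alone gives S = False.
(¬P) alone gives P = False.
(¬U) alone gives U = False.
(¬R) alone gives R = False.
(¬T) alone gives T = False.
(Q) alone gives Q = True.
All clauses are satisfied.

P=False; Q=True; R=False; S=False; T=False; U=False; V=False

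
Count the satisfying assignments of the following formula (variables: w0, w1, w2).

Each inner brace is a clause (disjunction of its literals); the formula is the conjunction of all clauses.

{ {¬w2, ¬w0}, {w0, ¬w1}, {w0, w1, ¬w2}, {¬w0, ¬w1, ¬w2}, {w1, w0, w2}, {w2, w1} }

There are 2^3 = 8 truth assignments over (w0, w1, w2).
Check each against the 6 clauses (columns in the order w0, w1, w2):
  F F F  ✗ fails (w1 ∨ w0 ∨ w2)
  F F T  ✗ fails (w0 ∨ w1 ∨ ¬w2)
  F T F  ✗ fails (w0 ∨ ¬w1)
  F T T  ✗ fails (w0 ∨ ¬w1)
  T F F  ✗ fails (w2 ∨ w1)
  T F T  ✗ fails (¬w2 ∨ ¬w0)
  T T F  ✓ satisfies all
  T T T  ✗ fails (¬w2 ∨ ¬w0)
1 of the 8 rows is a model.

1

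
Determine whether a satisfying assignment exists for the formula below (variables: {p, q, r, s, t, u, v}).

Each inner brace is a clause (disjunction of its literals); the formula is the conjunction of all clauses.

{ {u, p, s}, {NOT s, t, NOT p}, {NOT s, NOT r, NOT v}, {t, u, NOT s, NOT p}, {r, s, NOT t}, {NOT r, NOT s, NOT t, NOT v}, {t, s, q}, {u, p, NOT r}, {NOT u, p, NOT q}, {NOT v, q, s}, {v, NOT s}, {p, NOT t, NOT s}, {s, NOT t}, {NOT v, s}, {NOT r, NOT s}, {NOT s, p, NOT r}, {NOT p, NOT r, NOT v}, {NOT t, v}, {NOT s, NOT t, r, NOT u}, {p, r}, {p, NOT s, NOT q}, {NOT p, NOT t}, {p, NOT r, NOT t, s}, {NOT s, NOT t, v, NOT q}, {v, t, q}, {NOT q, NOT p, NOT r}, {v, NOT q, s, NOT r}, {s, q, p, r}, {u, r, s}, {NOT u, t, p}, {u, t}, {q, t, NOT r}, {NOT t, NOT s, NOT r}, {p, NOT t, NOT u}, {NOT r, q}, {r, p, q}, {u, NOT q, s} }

Branch on v: set v = false.
(NOT s) alone gives s = false.
(NOT t) alone gives t = false.
(q) alone gives q = true.
(NOT r) alone gives r = false.
(p) alone gives p = true.
(u) alone gives u = true.
Every clause now holds.
A satisfying assignment: p: true,  q: true,  r: false,  s: false,  t: false,  u: true,  v: false.

Yes, satisfiable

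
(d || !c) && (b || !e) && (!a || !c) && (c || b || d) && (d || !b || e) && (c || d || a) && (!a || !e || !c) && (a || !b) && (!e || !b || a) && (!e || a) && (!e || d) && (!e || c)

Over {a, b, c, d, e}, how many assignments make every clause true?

There are 2^5 = 32 truth assignments over (a, b, c, d, e).
Split on b. With b = true, the clauses containing b are satisfied and !b drops from the rest; 1 of the 2^4 = 16 assignments to the other variables satisfy what remains.
With b = false, by the same count on the reduced clause set, 3 assignments work.
Total: 1 + 3 = 4.

4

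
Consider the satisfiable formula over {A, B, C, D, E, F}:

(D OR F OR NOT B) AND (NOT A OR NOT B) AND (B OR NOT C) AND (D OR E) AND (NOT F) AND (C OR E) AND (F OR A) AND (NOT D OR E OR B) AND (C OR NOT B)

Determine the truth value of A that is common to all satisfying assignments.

Suppose A = false.
Unit clause (NOT F) forces F = false.
That conflicts with the unit clause (F).
So every satisfying assignment has A = True.

True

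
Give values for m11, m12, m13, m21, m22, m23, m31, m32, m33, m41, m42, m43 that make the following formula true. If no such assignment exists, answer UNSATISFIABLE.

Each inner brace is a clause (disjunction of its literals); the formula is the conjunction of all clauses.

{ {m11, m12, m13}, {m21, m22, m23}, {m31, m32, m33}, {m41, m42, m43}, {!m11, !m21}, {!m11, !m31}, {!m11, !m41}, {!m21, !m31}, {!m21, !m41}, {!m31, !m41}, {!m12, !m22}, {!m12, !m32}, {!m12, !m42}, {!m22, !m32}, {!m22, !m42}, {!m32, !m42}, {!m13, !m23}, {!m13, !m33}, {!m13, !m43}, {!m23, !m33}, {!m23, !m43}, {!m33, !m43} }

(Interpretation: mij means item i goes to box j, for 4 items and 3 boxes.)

UNSATISFIABLE

Branch on m11: set m11 = false.
Branch on m12: set m12 = true.
(!m22) alone gives m22 = false.
(!m32) alone gives m32 = false.
(!m42) alone gives m42 = false.
Branch on m21: set m21 = true.
(!m31) alone gives m31 = false.
(m33) alone gives m33 = true.
(!m41) alone gives m41 = false.
(m43) alone gives m43 = true.
That conflicts with the unit clause (!m43).
Backtrack on m21: now try m21 = false.
(m23) alone gives m23 = true.
(!m13) alone gives m13 = false.
(!m33) alone gives m33 = false.
(m31) alone gives m31 = true.
(!m41) alone gives m41 = false.
(m43) alone gives m43 = true.
That conflicts with the unit clause (!m43).
Either choice for m21 ends in contradiction.
Backtrack on m12: now try m12 = false.
(m13) alone gives m13 = true.
(!m23) alone gives m23 = false.
(!m33) alone gives m33 = false.
(!m43) alone gives m43 = false.
Branch on m21: set m21 = true.
(!m31) alone gives m31 = false.
(m32) alone gives m32 = true.
(!m41) alone gives m41 = false.
(m42) alone gives m42 = true.
That conflicts with the unit clause (!m42).
Backtrack on m21: now try m21 = false.
(m22) alone gives m22 = true.
(!m32) alone gives m32 = false.
(m31) alone gives m31 = true.
(!m41) alone gives m41 = false.
(m42) alone gives m42 = true.
That conflicts with the unit clause (!m42).
Either choice for m21 ends in contradiction.
Either choice for m12 ends in contradiction.
Backtrack on m11: now try m11 = true.
(!m21) alone gives m21 = false.
(!m31) alone gives m31 = false.
(!m41) alone gives m41 = false.
Branch on m22: set m22 = true.
(!m12) alone gives m12 = false.
(!m32) alone gives m32 = false.
(m33) alone gives m33 = true.
(!m42) alone gives m42 = false.
(m43) alone gives m43 = true.
That conflicts with the unit clause (!m43).
Backtrack on m22: now try m22 = false.
(m23) alone gives m23 = true.
(!m13) alone gives m13 = false.
(!m33) alone gives m33 = false.
(m32) alone gives m32 = true.
(!m12) alone gives m12 = false.
(!m42) alone gives m42 = false.
(m43) alone gives m43 = true.
That conflicts with the unit clause (!m43).
Either choice for m22 ends in contradiction.
Either choice for m11 ends in contradiction.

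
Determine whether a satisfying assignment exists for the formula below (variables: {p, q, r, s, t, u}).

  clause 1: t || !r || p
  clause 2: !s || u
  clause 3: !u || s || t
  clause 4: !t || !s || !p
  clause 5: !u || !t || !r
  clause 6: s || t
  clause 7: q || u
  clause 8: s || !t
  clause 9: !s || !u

Unsatisfiable

Suppose s = false.
(t) alone gives t = true.
But (!t) is also a unit clause — contradiction.
So s must be the other value — set s = true.
(u) alone gives u = true.
But (!u) is also a unit clause — contradiction.
Both values of s lead to a conflict.
No assignment satisfies every clause.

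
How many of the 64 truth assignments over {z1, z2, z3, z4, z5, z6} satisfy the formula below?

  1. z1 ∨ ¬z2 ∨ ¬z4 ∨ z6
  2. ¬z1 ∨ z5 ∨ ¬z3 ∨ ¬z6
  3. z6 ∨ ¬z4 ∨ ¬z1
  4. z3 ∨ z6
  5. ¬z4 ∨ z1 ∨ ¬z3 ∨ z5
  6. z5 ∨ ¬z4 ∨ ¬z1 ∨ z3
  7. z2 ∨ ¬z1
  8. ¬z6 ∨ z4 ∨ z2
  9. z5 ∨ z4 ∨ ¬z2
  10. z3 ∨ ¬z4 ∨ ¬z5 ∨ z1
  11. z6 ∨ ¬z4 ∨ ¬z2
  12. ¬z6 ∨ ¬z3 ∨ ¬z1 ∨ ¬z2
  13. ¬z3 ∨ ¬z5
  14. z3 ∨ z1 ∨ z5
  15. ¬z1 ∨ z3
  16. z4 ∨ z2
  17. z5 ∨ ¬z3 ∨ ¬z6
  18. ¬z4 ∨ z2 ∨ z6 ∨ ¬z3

1

There are 2^6 = 64 truth assignments over (z1, z2, z3, z4, z5, z6).
Split on z4. With z4 = True, the clauses containing z4 are satisfied and ¬z4 drops from the rest; 0 of the 2^5 = 32 assignments to the other variables satisfy what remains.
With z4 = False, by the same count on the reduced clause set, 1 assignment works.
Total: 0 + 1 = 1.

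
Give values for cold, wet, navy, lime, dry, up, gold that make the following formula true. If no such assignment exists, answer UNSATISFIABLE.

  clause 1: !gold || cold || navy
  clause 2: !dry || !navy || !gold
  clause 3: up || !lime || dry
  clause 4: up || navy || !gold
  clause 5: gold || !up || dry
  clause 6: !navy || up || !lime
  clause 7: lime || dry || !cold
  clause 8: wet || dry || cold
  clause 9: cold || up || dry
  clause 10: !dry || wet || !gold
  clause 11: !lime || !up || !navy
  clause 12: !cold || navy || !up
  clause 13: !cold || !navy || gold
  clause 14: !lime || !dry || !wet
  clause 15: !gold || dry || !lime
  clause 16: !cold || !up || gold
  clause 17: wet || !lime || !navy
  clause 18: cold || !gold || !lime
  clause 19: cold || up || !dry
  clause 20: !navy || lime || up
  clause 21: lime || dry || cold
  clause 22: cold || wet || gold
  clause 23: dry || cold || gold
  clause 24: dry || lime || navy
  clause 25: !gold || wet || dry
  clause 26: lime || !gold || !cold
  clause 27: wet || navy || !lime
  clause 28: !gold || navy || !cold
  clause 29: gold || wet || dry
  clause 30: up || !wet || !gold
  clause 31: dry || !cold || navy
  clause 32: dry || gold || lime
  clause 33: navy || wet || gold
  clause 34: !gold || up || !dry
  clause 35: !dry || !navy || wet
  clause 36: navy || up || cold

Case gold = false:
Case up = false:
Case lime = false:
From the singleton clause (!navy), navy = false.
From the singleton clause (dry), dry = true.
From the singleton clause (cold), cold = true.
From the singleton clause (wet), wet = true.
This assignment satisfies each clause.

cold: true; wet: true; navy: false; lime: false; dry: true; up: false; gold: false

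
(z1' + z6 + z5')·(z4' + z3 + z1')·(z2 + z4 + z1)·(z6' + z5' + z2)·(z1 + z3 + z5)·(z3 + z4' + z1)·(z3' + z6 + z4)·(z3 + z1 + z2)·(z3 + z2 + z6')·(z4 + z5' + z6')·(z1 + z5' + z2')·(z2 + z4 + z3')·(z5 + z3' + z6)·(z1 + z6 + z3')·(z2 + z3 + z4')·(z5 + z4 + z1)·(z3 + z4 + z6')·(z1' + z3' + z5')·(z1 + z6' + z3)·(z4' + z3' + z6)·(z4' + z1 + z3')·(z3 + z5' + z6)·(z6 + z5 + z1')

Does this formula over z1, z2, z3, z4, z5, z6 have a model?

Satisfiable

Branch on z1: set z1 = 1.
Branch on z6: set z6 = 1.
Branch on z4: set z4 = 1.
(z3) alone gives z3 = 1.
(z5') alone gives z5 = 0.
No clause remains; z2 is free.
A satisfying assignment: z1 ↦ 1; z2 ↦ 0; z3 ↦ 1; z4 ↦ 1; z5 ↦ 0; z6 ↦ 1.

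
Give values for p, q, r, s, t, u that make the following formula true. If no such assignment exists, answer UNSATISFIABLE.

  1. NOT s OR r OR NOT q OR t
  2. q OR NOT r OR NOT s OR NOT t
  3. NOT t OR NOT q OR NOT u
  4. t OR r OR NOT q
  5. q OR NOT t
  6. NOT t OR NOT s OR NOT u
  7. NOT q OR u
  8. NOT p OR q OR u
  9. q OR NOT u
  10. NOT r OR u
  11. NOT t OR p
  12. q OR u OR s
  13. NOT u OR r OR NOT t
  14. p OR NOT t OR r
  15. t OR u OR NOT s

Branch on q: set q = true.
Unit clause (u) forces u = true.
Unit clause (NOT t) forces t = false.
Unit clause (r) forces r = true.
Every clause is now satisfied; p, s are unconstrained.

p=true; q=true; r=true; s=true; t=false; u=true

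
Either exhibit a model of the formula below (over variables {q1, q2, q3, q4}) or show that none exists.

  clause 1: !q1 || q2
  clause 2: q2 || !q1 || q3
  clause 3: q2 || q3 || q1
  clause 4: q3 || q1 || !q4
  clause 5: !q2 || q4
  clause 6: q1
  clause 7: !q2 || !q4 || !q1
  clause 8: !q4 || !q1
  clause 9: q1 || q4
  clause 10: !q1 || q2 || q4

UNSATISFIABLE

The clause (q1) is unit, so q1 = true.
The clause (q2) is unit, so q2 = true.
The clause (q4) is unit, so q4 = true.
Now (!q4) is unsatisfied and unit — conflict.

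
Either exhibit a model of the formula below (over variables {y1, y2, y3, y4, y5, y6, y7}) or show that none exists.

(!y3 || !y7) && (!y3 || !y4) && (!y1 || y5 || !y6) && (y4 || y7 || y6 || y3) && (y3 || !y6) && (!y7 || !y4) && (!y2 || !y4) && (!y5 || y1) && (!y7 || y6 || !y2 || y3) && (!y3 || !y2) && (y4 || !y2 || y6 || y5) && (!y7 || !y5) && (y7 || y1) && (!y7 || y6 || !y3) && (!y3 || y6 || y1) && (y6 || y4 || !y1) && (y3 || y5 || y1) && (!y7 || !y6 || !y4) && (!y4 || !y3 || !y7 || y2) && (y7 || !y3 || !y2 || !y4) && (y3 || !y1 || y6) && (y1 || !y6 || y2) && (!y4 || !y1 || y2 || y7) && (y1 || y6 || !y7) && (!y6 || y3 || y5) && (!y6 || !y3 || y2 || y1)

Try y3 = true.
From the singleton clause (!y7), y7 = false.
From the singleton clause (!y4), y4 = false.
From the singleton clause (!y2), y2 = false.
From the singleton clause (y1), y1 = true.
From the singleton clause (y6), y6 = true.
From the singleton clause (y5), y5 = true.
Every clause now holds.

y1: true, y2: false, y3: true, y4: false, y5: true, y6: true, y7: false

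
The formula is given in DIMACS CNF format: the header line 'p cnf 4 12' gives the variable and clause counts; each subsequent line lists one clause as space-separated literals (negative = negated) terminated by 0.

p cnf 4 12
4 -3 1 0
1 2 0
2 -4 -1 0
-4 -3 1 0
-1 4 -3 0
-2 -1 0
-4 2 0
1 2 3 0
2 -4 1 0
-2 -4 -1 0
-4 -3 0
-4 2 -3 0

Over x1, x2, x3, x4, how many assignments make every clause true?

There are 2^4 = 16 truth assignments over (x1, x2, x3, x4).
Check each against the 12 clauses (columns in the order x1, x2, x3, x4):
  F F F F  ✗ fails (x1 ∨ x2)
  F F F T  ✗ fails (x1 ∨ x2)
  F F T F  ✗ fails (x4 ∨ ¬x3 ∨ x1)
  F F T T  ✗ fails (x1 ∨ x2)
  F T F F  ✓ satisfies all
  F T F T  ✓ satisfies all
  F T T F  ✗ fails (x4 ∨ ¬x3 ∨ x1)
  F T T T  ✗ fails (¬x4 ∨ ¬x3 ∨ x1)
  T F F F  ✓ satisfies all
  T F F T  ✗ fails (x2 ∨ ¬x4 ∨ ¬x1)
  T F T F  ✗ fails (¬x1 ∨ x4 ∨ ¬x3)
  T F T T  ✗ fails (x2 ∨ ¬x4 ∨ ¬x1)
  T T F F  ✗ fails (¬x2 ∨ ¬x1)
  T T F T  ✗ fails (¬x2 ∨ ¬x1)
  T T T F  ✗ fails (¬x1 ∨ x4 ∨ ¬x3)
  T T T T  ✗ fails (¬x2 ∨ ¬x1)
3 of the 16 rows are models.

3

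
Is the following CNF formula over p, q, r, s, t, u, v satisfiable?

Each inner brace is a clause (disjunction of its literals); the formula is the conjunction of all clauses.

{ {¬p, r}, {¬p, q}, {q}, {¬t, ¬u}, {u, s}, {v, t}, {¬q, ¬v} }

The clause (q) is unit, so q = True.
The clause (¬v) is unit, so v = False.
The clause (t) is unit, so t = True.
The clause (¬u) is unit, so u = False.
The clause (s) is unit, so s = True.
Suppose p = False.
No clause remains; r is free.
A satisfying assignment: p: False,  q: True,  r: False,  s: True,  t: True,  u: False,  v: False.

Yes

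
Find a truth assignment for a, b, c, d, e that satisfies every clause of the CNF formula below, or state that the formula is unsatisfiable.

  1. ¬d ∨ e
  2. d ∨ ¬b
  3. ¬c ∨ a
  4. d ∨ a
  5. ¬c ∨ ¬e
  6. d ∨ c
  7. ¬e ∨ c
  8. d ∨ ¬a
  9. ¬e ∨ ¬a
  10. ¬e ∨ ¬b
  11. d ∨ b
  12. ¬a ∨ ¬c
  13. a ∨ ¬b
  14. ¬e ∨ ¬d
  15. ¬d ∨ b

Try d = False.
From the singleton clause (¬b), b = False.
Now (b) is unsatisfied and unit — conflict.
Undo d and try d = True.
From the singleton clause (e), e = True.
Now (¬e) is unsatisfied and unit — conflict.
Either choice for d ends in contradiction.

UNSATISFIABLE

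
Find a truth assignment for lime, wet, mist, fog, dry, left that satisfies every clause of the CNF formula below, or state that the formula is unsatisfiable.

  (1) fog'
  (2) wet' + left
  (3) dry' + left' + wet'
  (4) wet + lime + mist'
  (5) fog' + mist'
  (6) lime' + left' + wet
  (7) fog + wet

The clause (fog') is unit, so fog = 0.
The clause (wet) is unit, so wet = 1.
The clause (left) is unit, so left = 1.
The clause (dry') is unit, so dry = 0.
All clauses hold; lime, mist can take either value.

lime=0, wet=1, mist=0, fog=0, dry=0, left=1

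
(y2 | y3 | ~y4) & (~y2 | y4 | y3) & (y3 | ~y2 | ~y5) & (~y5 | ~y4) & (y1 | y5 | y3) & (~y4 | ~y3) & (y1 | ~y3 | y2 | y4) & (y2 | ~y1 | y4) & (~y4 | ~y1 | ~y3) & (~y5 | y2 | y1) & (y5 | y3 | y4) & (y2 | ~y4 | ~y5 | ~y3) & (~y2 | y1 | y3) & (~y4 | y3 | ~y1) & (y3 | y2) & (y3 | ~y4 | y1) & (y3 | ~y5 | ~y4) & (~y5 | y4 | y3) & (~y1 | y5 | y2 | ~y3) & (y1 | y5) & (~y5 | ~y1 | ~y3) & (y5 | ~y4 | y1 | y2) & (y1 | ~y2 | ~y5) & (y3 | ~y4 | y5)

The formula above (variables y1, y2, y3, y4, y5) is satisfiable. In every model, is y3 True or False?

Suppose y3 = 0.
From the singleton clause (y2), y2 = 1.
From the singleton clause (y4), y4 = 1.
From the singleton clause (~y5), y5 = 0.
But (y5) is also a unit clause — contradiction.
So every satisfying assignment has y3 = True.

True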